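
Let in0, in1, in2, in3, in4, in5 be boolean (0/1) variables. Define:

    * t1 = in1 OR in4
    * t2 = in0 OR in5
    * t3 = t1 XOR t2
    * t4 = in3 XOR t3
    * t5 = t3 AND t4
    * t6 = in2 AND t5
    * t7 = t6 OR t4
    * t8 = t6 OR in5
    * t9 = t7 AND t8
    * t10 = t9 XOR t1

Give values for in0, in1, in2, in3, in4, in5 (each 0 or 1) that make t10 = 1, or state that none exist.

in0=1, in1=0, in2=0, in3=0, in4=1, in5=0

Check with in0=1, in1=0, in2=0, in3=0, in4=1, in5=0:
t1 = in1 OR in4 = 0 OR 1 = 1
t2 = in0 OR in5 = 1 OR 0 = 1
t3 = t1 XOR t2 = 1 XOR 1 = 0
t4 = in3 XOR t3 = 0 XOR 0 = 0
t5 = t3 AND t4 = 0 AND 0 = 0
t6 = in2 AND t5 = 0 AND 0 = 0
t7 = t6 OR t4 = 0 OR 0 = 0
t8 = t6 OR in5 = 0 OR 0 = 0
t9 = t7 AND t8 = 0 AND 0 = 0
t10 = t9 XOR t1 = 0 XOR 1 = 1
So t10 = 1 as required.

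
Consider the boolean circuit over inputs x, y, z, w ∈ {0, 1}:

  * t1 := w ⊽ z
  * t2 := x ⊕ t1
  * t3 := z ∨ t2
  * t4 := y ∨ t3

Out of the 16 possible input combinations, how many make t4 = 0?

t4 = y ∨ t3 must be 0, so both y = 0 and t3 = 0.
t3 = z ∨ t2 must be 0, so both z = 0 and t2 = 0.
t2 = x ⊕ t1 must be 0, so x and t1 are equal.
Satisfying assignments:
  x=0, y=0, z=0, w=1
  x=1, y=0, z=0, w=0

2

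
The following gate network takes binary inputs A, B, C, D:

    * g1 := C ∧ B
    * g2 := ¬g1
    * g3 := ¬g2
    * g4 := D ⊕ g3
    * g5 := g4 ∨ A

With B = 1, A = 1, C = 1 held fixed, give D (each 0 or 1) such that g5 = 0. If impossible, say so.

With B = 1, A = 1, C = 1 fixed, none of the 2 settings of D give g5 = 0.
For example, with D=1:
g1 = C ∧ B = 1 ∧ 1 = 1
g2 = ¬g1 = ¬1 = 0
g3 = ¬g2 = ¬0 = 1
g4 = D ⊕ g3 = 1 ⊕ 1 = 0
g5 = g4 ∨ A = 0 ∨ 1 = 1
giving g5 = 1 ≠ 0.

no solution exists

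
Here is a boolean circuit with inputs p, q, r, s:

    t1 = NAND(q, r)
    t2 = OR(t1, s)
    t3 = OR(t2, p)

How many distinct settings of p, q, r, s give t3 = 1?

t3 = OR(t2, p) must be 1, so at least one of t2, p is 1.
Enumerating the 16 input combinations, 15 give t3 = 1 and 1 give t3 = 0.

15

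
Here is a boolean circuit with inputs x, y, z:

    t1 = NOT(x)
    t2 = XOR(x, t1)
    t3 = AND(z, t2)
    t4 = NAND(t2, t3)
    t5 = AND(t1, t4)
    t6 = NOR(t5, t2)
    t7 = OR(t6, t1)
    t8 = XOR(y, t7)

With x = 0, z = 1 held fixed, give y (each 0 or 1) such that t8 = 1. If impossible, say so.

y=0

t8 = XOR(y, t7) must be 1, so y and t7 differ.
Check with x = 0, z = 1 and y=0:
t1 = NOT(x) = NOT 0 = 1
t2 = XOR(x, t1) = XOR(0, 1) = 1
t3 = AND(z, t2) = AND(1, 1) = 1
t4 = NAND(t2, t3) = NAND(1, 1) = 0
t5 = AND(t1, t4) = AND(1, 0) = 0
t6 = NOR(t5, t2) = NOR(0, 1) = 0
t7 = OR(t6, t1) = OR(0, 1) = 1
t8 = XOR(y, t7) = XOR(0, 1) = 1
So t8 = 1.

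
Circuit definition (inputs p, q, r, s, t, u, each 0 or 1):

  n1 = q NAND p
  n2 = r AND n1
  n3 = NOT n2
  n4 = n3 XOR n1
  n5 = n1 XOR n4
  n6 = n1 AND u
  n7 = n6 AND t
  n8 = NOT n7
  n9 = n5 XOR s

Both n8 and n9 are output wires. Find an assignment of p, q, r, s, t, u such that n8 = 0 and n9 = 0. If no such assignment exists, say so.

Check with p=1 q=0 r=0 s=1 t=1 u=1:
n1 = q NAND p = 0 NAND 1 = 1
n2 = r AND n1 = 0 AND 1 = 0
n3 = NOT n2 = NOT 0 = 1
n4 = n3 XOR n1 = 1 XOR 1 = 0
n5 = n1 XOR n4 = 1 XOR 0 = 1
n6 = n1 AND u = 1 AND 1 = 1
n7 = n6 AND t = 1 AND 1 = 1
n8 = NOT n7 = NOT 1 = 0
n9 = n5 XOR s = 1 XOR 1 = 0
So n8 = 0 and n9 = 0.

p=1 q=0 r=0 s=1 t=1 u=1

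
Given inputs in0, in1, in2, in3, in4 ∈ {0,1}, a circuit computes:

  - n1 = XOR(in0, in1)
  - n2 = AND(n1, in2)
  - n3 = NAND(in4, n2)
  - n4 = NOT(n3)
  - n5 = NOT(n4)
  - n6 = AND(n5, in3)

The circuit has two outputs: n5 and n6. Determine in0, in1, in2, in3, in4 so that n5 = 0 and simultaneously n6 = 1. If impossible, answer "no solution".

no solution exists

Across all 32 input combinations, none give both n5 = 0 and n6 = 1.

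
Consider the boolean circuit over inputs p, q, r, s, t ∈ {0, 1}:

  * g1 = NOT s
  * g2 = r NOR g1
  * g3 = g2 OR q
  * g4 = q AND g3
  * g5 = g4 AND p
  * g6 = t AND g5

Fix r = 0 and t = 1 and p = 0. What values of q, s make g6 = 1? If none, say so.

no solution exists

With r = 0 and t = 1 and p = 0 fixed, none of the 4 settings of q, s give g6 = 1.
For example, with q=0, s=1:
g1 = NOT s = NOT 1 = 0
g2 = r NOR g1 = 0 NOR 0 = 1
g3 = g2 OR q = 1 OR 0 = 1
g4 = q AND g3 = 0 AND 1 = 0
g5 = g4 AND p = 0 AND 0 = 0
g6 = t AND g5 = 1 AND 0 = 0
giving g6 = 0 ≠ 1.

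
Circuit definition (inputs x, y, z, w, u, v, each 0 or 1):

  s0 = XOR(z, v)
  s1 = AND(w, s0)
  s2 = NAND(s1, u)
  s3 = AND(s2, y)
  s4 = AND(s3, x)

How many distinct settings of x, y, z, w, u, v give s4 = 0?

50

s4 = AND(s3, x) must be 0, so at least one of s3, x is 0.
Enumerating the 64 input combinations, 50 give s4 = 0 and 14 give s4 = 1.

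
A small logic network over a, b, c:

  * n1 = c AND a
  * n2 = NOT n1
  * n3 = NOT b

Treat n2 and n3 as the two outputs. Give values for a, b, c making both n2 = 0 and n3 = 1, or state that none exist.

Check with a=1 b=0 c=1:
n1 = c AND a = 1 AND 1 = 1
n2 = NOT n1 = NOT 1 = 0
n3 = NOT b = NOT 0 = 1
So n2 = 0 and n3 = 1.

a=1 b=0 c=1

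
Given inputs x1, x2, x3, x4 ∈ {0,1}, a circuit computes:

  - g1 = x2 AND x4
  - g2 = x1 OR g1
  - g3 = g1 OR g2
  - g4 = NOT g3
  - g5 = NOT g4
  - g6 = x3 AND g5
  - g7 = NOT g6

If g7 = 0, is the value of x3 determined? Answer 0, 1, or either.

g7 = NOT g6 must be 0, so g6 = 1.
Every assignment with g7 = 0 has x3 = 1; there are 5 such assignment(s).

1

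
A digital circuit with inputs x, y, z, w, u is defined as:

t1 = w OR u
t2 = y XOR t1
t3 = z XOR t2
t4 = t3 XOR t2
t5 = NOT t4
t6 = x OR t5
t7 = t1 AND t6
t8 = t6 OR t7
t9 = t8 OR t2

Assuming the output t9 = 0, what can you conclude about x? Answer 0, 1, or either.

t9 = t8 OR t2 must be 0, so both t8 = 0 and t2 = 0.
t8 = t6 OR t7 must be 0, so both t6 = 0 and t7 = 0.
t2 = y XOR t1 must be 0, so y and t1 are equal.
Every assignment with t9 = 0 has x = 0; there are 4 such assignment(s).
  x=0, y=0, z=1, w=0, u=0
  x=0, y=1, z=1, w=0, u=1
  x=0, y=1, z=1, w=1, u=0
  x=0, y=1, z=1, w=1, u=1

0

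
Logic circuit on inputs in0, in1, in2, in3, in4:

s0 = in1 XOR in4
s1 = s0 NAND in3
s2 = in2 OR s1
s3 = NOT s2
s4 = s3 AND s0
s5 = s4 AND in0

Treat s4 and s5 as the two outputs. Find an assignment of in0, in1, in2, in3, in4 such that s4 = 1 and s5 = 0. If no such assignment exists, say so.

Check with in0=0, in1=1, in2=0, in3=1, in4=0:
s0 = in1 XOR in4 = 1 XOR 0 = 1
s1 = s0 NAND in3 = 1 NAND 1 = 0
s2 = in2 OR s1 = 0 OR 0 = 0
s3 = NOT s2 = NOT 0 = 1
s4 = s3 AND s0 = 1 AND 1 = 1
s5 = s4 AND in0 = 1 AND 0 = 0
So s4 = 1 and s5 = 0.

in0=0, in1=1, in2=0, in3=1, in4=0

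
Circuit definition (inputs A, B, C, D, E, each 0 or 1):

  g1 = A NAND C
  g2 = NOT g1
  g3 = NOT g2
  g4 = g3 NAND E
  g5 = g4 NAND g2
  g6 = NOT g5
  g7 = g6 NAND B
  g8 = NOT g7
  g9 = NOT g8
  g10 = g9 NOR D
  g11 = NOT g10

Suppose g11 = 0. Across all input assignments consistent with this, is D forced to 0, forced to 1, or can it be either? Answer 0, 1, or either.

g11 = NOT g10 must be 0, so g10 = 1.
Every assignment with g11 = 0 has D = 0; there are 2 such assignment(s).
  A=1, B=1, C=1, D=0, E=0
  A=1, B=1, C=1, D=0, E=1

0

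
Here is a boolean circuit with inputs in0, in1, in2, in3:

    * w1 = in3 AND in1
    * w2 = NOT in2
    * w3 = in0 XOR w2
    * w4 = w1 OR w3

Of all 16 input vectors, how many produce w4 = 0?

6

w4 = w1 OR w3 must be 0, so both w1 = 0 and w3 = 0.
w1 = in3 AND in1 must be 0, so at least one of in3, in1 is 0.
Satisfying assignments:
  in0=0, in1=0, in2=1, in3=0
  in0=0, in1=0, in2=1, in3=1
  in0=0, in1=1, in2=1, in3=0
  in0=1, in1=0, in2=0, in3=0
  in0=1, in1=0, in2=0, in3=1
  in0=1, in1=1, in2=0, in3=0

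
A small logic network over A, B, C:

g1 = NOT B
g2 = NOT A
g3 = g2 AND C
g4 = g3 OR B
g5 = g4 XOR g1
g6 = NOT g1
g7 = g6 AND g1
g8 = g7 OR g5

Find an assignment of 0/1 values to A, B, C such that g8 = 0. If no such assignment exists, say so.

g8 = g7 OR g5 must be 0, so both g7 = 0 and g5 = 0.
g7 = g6 AND g1 must be 0, so at least one of g6, g1 is 0.
g5 = g4 XOR g1 must be 0, so g4 and g1 are equal.
Check with A=0 B=0 C=1:
g1 = NOT B = NOT 0 = 1
g2 = NOT A = NOT 0 = 1
g3 = g2 AND C = 1 AND 1 = 1
g4 = g3 OR B = 1 OR 0 = 1
g5 = g4 XOR g1 = 1 XOR 1 = 0
g6 = NOT g1 = NOT 1 = 0
g7 = g6 AND g1 = 0 AND 1 = 0
g8 = g7 OR g5 = 0 OR 0 = 0
So g8 = 0 as required.

A=0 B=0 C=1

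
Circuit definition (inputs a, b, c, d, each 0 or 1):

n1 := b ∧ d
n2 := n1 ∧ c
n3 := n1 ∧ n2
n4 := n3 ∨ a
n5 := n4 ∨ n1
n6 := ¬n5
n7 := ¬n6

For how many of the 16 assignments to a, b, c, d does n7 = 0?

6

n7 = ¬n6 must be 0, so n6 = 1.
n6 = ¬n5 must be 1, so n5 = 0.
Enumerating the 16 input combinations, 6 give n7 = 0 and 10 give n7 = 1.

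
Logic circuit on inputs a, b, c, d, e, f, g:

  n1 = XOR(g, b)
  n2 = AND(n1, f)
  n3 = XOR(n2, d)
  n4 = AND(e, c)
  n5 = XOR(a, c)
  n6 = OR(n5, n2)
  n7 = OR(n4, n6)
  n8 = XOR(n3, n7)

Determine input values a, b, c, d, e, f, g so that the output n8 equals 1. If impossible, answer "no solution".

a=1 b=1 c=0 d=0 e=1 f=0 g=1

n8 = XOR(n3, n7) must be 1, so n3 and n7 differ.
Check with a=1 b=1 c=0 d=0 e=1 f=0 g=1:
n1 = XOR(g, b) = XOR(1, 1) = 0
n2 = AND(n1, f) = AND(0, 0) = 0
n3 = XOR(n2, d) = XOR(0, 0) = 0
n4 = AND(e, c) = AND(1, 0) = 0
n5 = XOR(a, c) = XOR(1, 0) = 1
n6 = OR(n5, n2) = OR(1, 0) = 1
n7 = OR(n4, n6) = OR(0, 1) = 1
n8 = XOR(n3, n7) = XOR(0, 1) = 1
So n8 = 1 as required.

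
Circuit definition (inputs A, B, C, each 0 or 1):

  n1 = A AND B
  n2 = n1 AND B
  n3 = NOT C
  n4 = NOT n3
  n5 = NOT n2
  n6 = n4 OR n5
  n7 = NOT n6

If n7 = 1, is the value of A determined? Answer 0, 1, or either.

1

n7 = NOT n6 must be 1, so n6 = 0.
n6 = n4 OR n5 must be 0, so both n4 = 0 and n5 = 0.
n4 = NOT n3 must be 0, so n3 = 1.
Every assignment with n7 = 1 has A = 1; there are 1 such assignment(s).
  A=1, B=1, C=0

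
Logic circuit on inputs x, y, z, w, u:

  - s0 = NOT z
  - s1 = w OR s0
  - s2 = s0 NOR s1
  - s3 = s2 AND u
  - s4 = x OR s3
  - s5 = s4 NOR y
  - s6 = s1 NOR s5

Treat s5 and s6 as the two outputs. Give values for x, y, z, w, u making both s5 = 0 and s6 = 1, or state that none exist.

Check with x=0 y=1 z=1 w=0 u=1:
s0 = NOT z = NOT 1 = 0
s1 = w OR s0 = 0 OR 0 = 0
s2 = s0 NOR s1 = 0 NOR 0 = 1
s3 = s2 AND u = 1 AND 1 = 1
s4 = x OR s3 = 0 OR 1 = 1
s5 = s4 NOR y = 1 NOR 1 = 0
s6 = s1 NOR s5 = 0 NOR 0 = 1
So s5 = 0 and s6 = 1.

x=0 y=1 z=1 w=0 u=1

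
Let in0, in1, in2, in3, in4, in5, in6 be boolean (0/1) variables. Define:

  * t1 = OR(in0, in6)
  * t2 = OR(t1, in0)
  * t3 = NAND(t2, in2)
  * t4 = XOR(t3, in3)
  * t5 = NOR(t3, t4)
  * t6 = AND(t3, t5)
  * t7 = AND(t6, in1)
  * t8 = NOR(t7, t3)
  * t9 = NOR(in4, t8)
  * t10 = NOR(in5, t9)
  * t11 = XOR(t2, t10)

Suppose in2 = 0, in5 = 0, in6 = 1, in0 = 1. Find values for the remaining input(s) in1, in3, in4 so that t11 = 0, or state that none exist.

t11 = XOR(t2, t10) must be 0, so t2 and t10 are equal.
Check with in2 = 0, in5 = 0, in6 = 1, in0 = 1 and in1=0, in3=1, in4=1:
t1 = OR(in0, in6) = OR(1, 1) = 1
t2 = OR(t1, in0) = OR(1, 1) = 1
t3 = NAND(t2, in2) = NAND(1, 0) = 1
t4 = XOR(t3, in3) = XOR(1, 1) = 0
t5 = NOR(t3, t4) = NOR(1, 0) = 0
t6 = AND(t3, t5) = AND(1, 0) = 0
t7 = AND(t6, in1) = AND(0, 0) = 0
t8 = NOR(t7, t3) = NOR(0, 1) = 0
t9 = NOR(in4, t8) = NOR(1, 0) = 0
t10 = NOR(in5, t9) = NOR(0, 0) = 1
t11 = XOR(t2, t10) = XOR(1, 1) = 0
So t11 = 0.

in1=0 in3=1 in4=1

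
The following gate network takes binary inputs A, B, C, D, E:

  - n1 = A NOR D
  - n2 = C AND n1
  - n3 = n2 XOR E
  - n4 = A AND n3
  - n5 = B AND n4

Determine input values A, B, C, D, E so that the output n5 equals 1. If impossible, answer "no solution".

A=1, B=1, C=0, D=0, E=1

n5 = B AND n4 must be 1, so both B = 1 and n4 = 1.
n4 = A AND n3 must be 1, so both A = 1 and n3 = 1.
n3 = n2 XOR E must be 1, so n2 and E differ.
Check with A=1, B=1, C=0, D=0, E=1:
n1 = A NOR D = 1 NOR 0 = 0
n2 = C AND n1 = 0 AND 0 = 0
n3 = n2 XOR E = 0 XOR 1 = 1
n4 = A AND n3 = 1 AND 1 = 1
n5 = B AND n4 = 1 AND 1 = 1
So n5 = 1 as required.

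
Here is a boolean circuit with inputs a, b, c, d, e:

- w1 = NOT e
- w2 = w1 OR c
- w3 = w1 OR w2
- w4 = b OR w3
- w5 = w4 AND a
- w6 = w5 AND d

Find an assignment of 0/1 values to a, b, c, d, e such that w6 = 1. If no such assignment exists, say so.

a=1 b=0 c=0 d=1 e=0

w6 = w5 AND d must be 1, so both w5 = 1 and d = 1.
w5 = w4 AND a must be 1, so both w4 = 1 and a = 1.
Check with a=1 b=0 c=0 d=1 e=0:
w1 = NOT e = NOT 0 = 1
w2 = w1 OR c = 1 OR 0 = 1
w3 = w1 OR w2 = 1 OR 1 = 1
w4 = b OR w3 = 0 OR 1 = 1
w5 = w4 AND a = 1 AND 1 = 1
w6 = w5 AND d = 1 AND 1 = 1
So w6 = 1 as required.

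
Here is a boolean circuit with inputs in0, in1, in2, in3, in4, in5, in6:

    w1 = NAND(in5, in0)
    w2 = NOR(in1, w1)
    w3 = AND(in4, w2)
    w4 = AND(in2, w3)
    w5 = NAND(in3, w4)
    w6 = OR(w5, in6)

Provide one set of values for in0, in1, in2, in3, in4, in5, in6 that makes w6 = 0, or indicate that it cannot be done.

in0=1, in1=0, in2=1, in3=1, in4=1, in5=1, in6=0

Check with in0=1, in1=0, in2=1, in3=1, in4=1, in5=1, in6=0:
w1 = NAND(in5, in0) = NAND(1, 1) = 0
w2 = NOR(in1, w1) = NOR(0, 0) = 1
w3 = AND(in4, w2) = AND(1, 1) = 1
w4 = AND(in2, w3) = AND(1, 1) = 1
w5 = NAND(in3, w4) = NAND(1, 1) = 0
w6 = OR(w5, in6) = OR(0, 0) = 0
So w6 = 0 as required.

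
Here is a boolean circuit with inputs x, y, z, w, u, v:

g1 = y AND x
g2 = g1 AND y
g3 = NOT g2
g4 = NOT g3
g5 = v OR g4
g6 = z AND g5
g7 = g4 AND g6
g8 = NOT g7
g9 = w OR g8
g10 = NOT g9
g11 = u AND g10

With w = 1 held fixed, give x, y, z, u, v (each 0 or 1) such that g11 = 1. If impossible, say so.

no solution exists

With w = 1 fixed, none of the 32 settings of x, y, z, u, v give g11 = 1.
For example, with x=1, y=1, z=1, u=1, v=0:
g1 = y AND x = 1 AND 1 = 1
g2 = g1 AND y = 1 AND 1 = 1
g3 = NOT g2 = NOT 1 = 0
g4 = NOT g3 = NOT 0 = 1
g5 = v OR g4 = 0 OR 1 = 1
g6 = z AND g5 = 1 AND 1 = 1
g7 = g4 AND g6 = 1 AND 1 = 1
g8 = NOT g7 = NOT 1 = 0
g9 = w OR g8 = 1 OR 0 = 1
g10 = NOT g9 = NOT 1 = 0
g11 = u AND g10 = 1 AND 0 = 0
giving g11 = 0 ≠ 1.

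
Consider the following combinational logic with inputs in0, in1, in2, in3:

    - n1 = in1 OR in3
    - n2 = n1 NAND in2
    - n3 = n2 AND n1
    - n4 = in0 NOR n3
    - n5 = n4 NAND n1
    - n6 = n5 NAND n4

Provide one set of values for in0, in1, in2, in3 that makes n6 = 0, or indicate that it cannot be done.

in0=0, in1=0, in2=0, in3=0

n6 = n5 NAND n4 must be 0, so both n5 = 1 and n4 = 1.
n5 = n4 NAND n1 must be 1, so at least one of n4, n1 is 0.
Check with in0=0, in1=0, in2=0, in3=0:
n1 = in1 OR in3 = 0 OR 0 = 0
n2 = n1 NAND in2 = 0 NAND 0 = 1
n3 = n2 AND n1 = 1 AND 0 = 0
n4 = in0 NOR n3 = 0 NOR 0 = 1
n5 = n4 NAND n1 = 1 NAND 0 = 1
n6 = n5 NAND n4 = 1 NAND 1 = 0
So n6 = 0 as required.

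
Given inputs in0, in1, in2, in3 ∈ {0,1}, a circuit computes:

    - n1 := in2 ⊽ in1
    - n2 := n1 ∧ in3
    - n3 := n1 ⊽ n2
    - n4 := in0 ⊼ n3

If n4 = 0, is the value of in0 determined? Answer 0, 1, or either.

n4 = in0 ⊼ n3 must be 0, so both in0 = 1 and n3 = 1.
Every assignment with n4 = 0 has in0 = 1; there are 6 such assignment(s).

1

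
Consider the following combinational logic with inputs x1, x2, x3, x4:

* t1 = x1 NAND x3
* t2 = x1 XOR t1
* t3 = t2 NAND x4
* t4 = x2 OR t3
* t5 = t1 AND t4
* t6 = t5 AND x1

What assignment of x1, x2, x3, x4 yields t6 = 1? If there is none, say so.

t6 = t5 AND x1 must be 1, so both t5 = 1 and x1 = 1.
Check with x1=1 x2=1 x3=0 x4=1:
t1 = x1 NAND x3 = 1 NAND 0 = 1
t2 = x1 XOR t1 = 1 XOR 1 = 0
t3 = t2 NAND x4 = 0 NAND 1 = 1
t4 = x2 OR t3 = 1 OR 1 = 1
t5 = t1 AND t4 = 1 AND 1 = 1
t6 = t5 AND x1 = 1 AND 1 = 1
So t6 = 1 as required.

x1=1 x2=1 x3=0 x4=1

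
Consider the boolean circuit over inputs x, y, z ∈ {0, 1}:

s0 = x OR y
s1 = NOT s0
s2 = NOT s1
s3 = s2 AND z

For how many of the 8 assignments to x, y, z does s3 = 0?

5

s3 = s2 AND z must be 0, so at least one of s2, z is 0.
Satisfying assignments:
  x=0, y=0, z=0
  x=0, y=0, z=1
  x=0, y=1, z=0
  x=1, y=0, z=0
  x=1, y=1, z=0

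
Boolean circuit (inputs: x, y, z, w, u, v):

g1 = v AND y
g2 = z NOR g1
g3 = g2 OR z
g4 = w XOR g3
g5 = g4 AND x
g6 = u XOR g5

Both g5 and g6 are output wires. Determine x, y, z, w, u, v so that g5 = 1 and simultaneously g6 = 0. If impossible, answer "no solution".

x=1 y=1 z=0 w=1 u=1 v=1

Check with x=1 y=1 z=0 w=1 u=1 v=1:
g1 = v AND y = 1 AND 1 = 1
g2 = z NOR g1 = 0 NOR 1 = 0
g3 = g2 OR z = 0 OR 0 = 0
g4 = w XOR g3 = 1 XOR 0 = 1
g5 = g4 AND x = 1 AND 1 = 1
g6 = u XOR g5 = 1 XOR 1 = 0
So g5 = 1 and g6 = 0.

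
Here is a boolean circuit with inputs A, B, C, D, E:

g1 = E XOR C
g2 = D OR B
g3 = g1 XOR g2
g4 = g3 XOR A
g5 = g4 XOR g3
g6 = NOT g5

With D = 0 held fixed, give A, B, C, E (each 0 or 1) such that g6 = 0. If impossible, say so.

g6 = NOT g5 must be 0, so g5 = 1.
Check with D = 0 and A=1, B=1, C=1, E=0:
g1 = E XOR C = 0 XOR 1 = 1
g2 = D OR B = 0 OR 1 = 1
g3 = g1 XOR g2 = 1 XOR 1 = 0
g4 = g3 XOR A = 0 XOR 1 = 1
g5 = g4 XOR g3 = 1 XOR 0 = 1
g6 = NOT g5 = NOT 1 = 0
So g6 = 0.

A=1 B=1 C=1 E=0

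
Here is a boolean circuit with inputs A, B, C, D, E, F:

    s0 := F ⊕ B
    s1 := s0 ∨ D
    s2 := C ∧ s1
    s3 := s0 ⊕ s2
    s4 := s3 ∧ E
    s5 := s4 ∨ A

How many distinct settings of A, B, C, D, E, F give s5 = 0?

s5 = s4 ∨ A must be 0, so both s4 = 0 and A = 0.
Enumerating the 64 input combinations, 26 give s5 = 0 and 38 give s5 = 1.

26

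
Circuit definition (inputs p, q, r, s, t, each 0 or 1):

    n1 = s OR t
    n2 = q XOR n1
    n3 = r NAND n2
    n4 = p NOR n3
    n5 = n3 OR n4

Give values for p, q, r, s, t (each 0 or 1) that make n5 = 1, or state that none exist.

p=0, q=0, r=0, s=0, t=1

Check with p=0, q=0, r=0, s=0, t=1:
n1 = s OR t = 0 OR 1 = 1
n2 = q XOR n1 = 0 XOR 1 = 1
n3 = r NAND n2 = 0 NAND 1 = 1
n4 = p NOR n3 = 0 NOR 1 = 0
n5 = n3 OR n4 = 1 OR 0 = 1
So n5 = 1 as required.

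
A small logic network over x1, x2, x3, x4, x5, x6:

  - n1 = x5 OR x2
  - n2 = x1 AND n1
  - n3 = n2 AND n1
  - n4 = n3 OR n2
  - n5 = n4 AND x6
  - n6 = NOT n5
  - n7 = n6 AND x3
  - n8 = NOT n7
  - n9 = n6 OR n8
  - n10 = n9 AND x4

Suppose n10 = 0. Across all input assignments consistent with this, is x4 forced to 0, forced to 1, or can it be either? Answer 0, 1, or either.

n10 = n9 AND x4 must be 0, so at least one of n9, x4 is 0.
Every assignment with n10 = 0 has x4 = 0; there are 32 such assignment(s).

0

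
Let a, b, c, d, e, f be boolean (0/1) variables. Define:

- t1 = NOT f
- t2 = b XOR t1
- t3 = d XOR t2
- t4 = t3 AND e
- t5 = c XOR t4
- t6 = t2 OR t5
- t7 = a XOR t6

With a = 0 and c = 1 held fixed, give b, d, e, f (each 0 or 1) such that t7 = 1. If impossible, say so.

b=0, d=0, e=1, f=1

Check with a = 0 and c = 1 and b=0, d=0, e=1, f=1:
t1 = NOT f = NOT 1 = 0
t2 = b XOR t1 = 0 XOR 0 = 0
t3 = d XOR t2 = 0 XOR 0 = 0
t4 = t3 AND e = 0 AND 1 = 0
t5 = c XOR t4 = 1 XOR 0 = 1
t6 = t2 OR t5 = 0 OR 1 = 1
t7 = a XOR t6 = 0 XOR 1 = 1
So t7 = 1.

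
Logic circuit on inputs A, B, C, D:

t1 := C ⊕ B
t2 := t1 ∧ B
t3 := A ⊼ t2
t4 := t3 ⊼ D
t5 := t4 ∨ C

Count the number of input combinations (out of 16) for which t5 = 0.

t5 = t4 ∨ C must be 0, so both t4 = 0 and C = 0.
Satisfying assignments:
  A=0, B=0, C=0, D=1
  A=0, B=1, C=0, D=1
  A=1, B=0, C=0, D=1

3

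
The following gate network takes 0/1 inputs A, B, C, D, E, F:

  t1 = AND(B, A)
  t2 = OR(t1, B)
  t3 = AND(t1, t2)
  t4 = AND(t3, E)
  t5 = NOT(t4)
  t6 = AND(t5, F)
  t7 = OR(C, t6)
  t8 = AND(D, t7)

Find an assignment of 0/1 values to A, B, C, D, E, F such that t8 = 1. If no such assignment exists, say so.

A=0, B=0, C=1, D=1, E=0, F=1

Check with A=0, B=0, C=1, D=1, E=0, F=1:
t1 = AND(B, A) = AND(0, 0) = 0
t2 = OR(t1, B) = OR(0, 0) = 0
t3 = AND(t1, t2) = AND(0, 0) = 0
t4 = AND(t3, E) = AND(0, 0) = 0
t5 = NOT(t4) = NOT 0 = 1
t6 = AND(t5, F) = AND(1, 1) = 1
t7 = OR(C, t6) = OR(1, 1) = 1
t8 = AND(D, t7) = AND(1, 1) = 1
So t8 = 1 as required.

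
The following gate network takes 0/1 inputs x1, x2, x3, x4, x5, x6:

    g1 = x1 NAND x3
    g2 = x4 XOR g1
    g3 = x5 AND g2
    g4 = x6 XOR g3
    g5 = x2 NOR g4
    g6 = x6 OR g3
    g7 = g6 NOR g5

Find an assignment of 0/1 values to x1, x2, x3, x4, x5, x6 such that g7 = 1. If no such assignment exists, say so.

Check with x1=1, x2=1, x3=1, x4=0, x5=1, x6=0:
g1 = x1 NAND x3 = 1 NAND 1 = 0
g2 = x4 XOR g1 = 0 XOR 0 = 0
g3 = x5 AND g2 = 1 AND 0 = 0
g4 = x6 XOR g3 = 0 XOR 0 = 0
g5 = x2 NOR g4 = 1 NOR 0 = 0
g6 = x6 OR g3 = 0 OR 0 = 0
g7 = g6 NOR g5 = 0 NOR 0 = 1
So g7 = 1 as required.

x1=1, x2=1, x3=1, x4=0, x5=1, x6=0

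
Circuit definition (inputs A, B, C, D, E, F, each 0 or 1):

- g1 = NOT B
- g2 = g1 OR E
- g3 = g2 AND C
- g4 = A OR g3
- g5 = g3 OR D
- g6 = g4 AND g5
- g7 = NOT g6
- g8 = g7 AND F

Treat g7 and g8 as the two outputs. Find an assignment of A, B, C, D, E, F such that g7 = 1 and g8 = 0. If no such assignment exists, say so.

Check with A=1 B=1 C=0 D=0 E=1 F=0:
g1 = NOT B = NOT 1 = 0
g2 = g1 OR E = 0 OR 1 = 1
g3 = g2 AND C = 1 AND 0 = 0
g4 = A OR g3 = 1 OR 0 = 1
g5 = g3 OR D = 0 OR 0 = 0
g6 = g4 AND g5 = 1 AND 0 = 0
g7 = NOT g6 = NOT 0 = 1
g8 = g7 AND F = 1 AND 0 = 0
So g7 = 1 and g8 = 0.

A=1 B=1 C=0 D=0 E=1 F=0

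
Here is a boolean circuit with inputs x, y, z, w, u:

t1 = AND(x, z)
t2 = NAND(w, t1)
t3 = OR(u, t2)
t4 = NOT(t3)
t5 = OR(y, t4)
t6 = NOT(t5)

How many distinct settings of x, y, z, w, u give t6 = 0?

17

t6 = NOT(t5) must be 0, so t5 = 1.
t5 = OR(y, t4) must be 1, so at least one of y, t4 is 1.
Enumerating the 32 input combinations, 17 give t6 = 0 and 15 give t6 = 1.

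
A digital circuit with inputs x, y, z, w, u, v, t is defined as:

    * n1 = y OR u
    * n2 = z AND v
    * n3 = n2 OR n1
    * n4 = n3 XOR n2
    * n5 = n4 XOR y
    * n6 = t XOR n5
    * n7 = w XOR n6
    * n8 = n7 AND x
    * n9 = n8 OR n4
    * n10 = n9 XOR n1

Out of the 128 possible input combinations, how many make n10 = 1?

n10 = n9 XOR n1 must be 1, so n9 and n1 differ.
Enumerating the 128 input combinations, 26 give n10 = 1 and 102 give n10 = 0.

26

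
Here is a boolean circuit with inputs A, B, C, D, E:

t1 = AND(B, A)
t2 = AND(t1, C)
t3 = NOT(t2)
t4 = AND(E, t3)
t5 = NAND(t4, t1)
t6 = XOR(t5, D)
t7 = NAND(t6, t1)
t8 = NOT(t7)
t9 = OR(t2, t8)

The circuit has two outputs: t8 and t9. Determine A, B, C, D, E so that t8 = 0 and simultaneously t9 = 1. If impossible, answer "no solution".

Check with A=1 B=1 C=1 D=1 E=0:
t1 = AND(B, A) = AND(1, 1) = 1
t2 = AND(t1, C) = AND(1, 1) = 1
t3 = NOT(t2) = NOT 1 = 0
t4 = AND(E, t3) = AND(0, 0) = 0
t5 = NAND(t4, t1) = NAND(0, 1) = 1
t6 = XOR(t5, D) = XOR(1, 1) = 0
t7 = NAND(t6, t1) = NAND(0, 1) = 1
t8 = NOT(t7) = NOT 1 = 0
t9 = OR(t2, t8) = OR(1, 0) = 1
So t8 = 0 and t9 = 1.

A=1 B=1 C=1 D=1 E=0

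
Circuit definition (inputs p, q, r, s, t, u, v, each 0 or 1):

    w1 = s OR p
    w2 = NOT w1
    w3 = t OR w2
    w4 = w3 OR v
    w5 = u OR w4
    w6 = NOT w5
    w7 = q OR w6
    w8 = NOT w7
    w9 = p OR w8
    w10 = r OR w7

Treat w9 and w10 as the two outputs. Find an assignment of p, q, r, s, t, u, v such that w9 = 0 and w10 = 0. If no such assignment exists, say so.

Across all 128 input combinations, none give both w9 = 0 and w10 = 0.

no solution exists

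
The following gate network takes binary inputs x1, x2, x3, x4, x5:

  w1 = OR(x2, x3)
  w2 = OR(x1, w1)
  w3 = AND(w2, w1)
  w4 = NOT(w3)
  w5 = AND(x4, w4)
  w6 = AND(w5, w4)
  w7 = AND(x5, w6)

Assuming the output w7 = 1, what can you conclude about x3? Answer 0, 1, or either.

w7 = AND(x5, w6) must be 1, so both x5 = 1 and w6 = 1.
w6 = AND(w5, w4) must be 1, so both w5 = 1 and w4 = 1.
Every assignment with w7 = 1 has x3 = 0; there are 2 such assignment(s).
  x1=0, x2=0, x3=0, x4=1, x5=1
  x1=1, x2=0, x3=0, x4=1, x5=1

0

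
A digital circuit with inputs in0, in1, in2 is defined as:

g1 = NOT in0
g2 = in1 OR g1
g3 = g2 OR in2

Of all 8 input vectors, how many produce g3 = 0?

g3 = g2 OR in2 must be 0, so both g2 = 0 and in2 = 0.
g2 = in1 OR g1 must be 0, so both in1 = 0 and g1 = 0.
g1 = NOT in0 must be 0, so in0 = 1.
Satisfying assignments:
  in0=1, in1=0, in2=0

1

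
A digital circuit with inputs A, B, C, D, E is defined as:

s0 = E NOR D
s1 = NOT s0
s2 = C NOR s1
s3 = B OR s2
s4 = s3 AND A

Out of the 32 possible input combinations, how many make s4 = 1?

s4 = s3 AND A must be 1, so both s3 = 1 and A = 1.
Enumerating the 32 input combinations, 9 give s4 = 1 and 23 give s4 = 0.

9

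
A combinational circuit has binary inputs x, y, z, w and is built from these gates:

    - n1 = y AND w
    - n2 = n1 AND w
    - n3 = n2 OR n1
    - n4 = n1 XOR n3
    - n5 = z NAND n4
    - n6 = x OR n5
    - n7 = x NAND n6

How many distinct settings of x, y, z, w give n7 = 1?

8

n7 = x NAND n6 must be 1, so at least one of x, n6 is 0.
Enumerating the 16 input combinations, 8 give n7 = 1 and 8 give n7 = 0.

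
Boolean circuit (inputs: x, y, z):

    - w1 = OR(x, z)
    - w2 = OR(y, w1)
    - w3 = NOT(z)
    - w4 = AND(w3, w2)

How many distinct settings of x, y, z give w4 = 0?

w4 = AND(w3, w2) must be 0, so at least one of w3, w2 is 0.
Enumerating the 8 input combinations, 5 give w4 = 0 and 3 give w4 = 1.

5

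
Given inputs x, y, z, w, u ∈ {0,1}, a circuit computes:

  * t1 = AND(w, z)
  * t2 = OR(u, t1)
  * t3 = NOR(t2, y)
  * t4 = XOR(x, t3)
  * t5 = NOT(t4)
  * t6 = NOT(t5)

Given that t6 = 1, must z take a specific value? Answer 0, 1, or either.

Both values of z occur among assignments with t6 = 1:
  z=0: x=0, y=0, z=0, w=0, u=0
  z=1: x=0, y=0, z=1, w=0, u=0

either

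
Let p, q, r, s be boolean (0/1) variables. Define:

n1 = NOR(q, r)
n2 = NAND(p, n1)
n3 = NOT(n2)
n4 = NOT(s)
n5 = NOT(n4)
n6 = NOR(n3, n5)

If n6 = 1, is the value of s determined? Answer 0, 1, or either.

0

n6 = NOR(n3, n5) must be 1, so both n3 = 0 and n5 = 0.
n3 = NOT(n2) must be 0, so n2 = 1.
Every assignment with n6 = 1 has s = 0; there are 7 such assignment(s).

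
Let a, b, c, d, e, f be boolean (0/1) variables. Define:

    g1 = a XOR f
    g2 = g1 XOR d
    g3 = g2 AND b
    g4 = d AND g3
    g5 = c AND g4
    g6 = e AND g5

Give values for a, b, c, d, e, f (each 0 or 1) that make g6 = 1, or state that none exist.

a=0, b=1, c=1, d=1, e=1, f=0

Check with a=0, b=1, c=1, d=1, e=1, f=0:
g1 = a XOR f = 0 XOR 0 = 0
g2 = g1 XOR d = 0 XOR 1 = 1
g3 = g2 AND b = 1 AND 1 = 1
g4 = d AND g3 = 1 AND 1 = 1
g5 = c AND g4 = 1 AND 1 = 1
g6 = e AND g5 = 1 AND 1 = 1
So g6 = 1 as required.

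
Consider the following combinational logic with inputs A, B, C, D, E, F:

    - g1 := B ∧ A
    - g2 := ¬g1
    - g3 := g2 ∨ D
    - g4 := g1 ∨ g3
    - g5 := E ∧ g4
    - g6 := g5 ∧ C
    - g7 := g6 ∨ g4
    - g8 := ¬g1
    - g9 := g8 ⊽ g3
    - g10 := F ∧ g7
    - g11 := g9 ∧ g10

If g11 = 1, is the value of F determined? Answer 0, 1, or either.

1

g11 = g9 ∧ g10 must be 1, so both g9 = 1 and g10 = 1.
g9 = g8 ⊽ g3 must be 1, so both g8 = 0 and g3 = 0.
g10 = F ∧ g7 must be 1, so both F = 1 and g7 = 1.
Every assignment with g11 = 1 has F = 1; there are 4 such assignment(s).
  A=1, B=1, C=0, D=0, E=0, F=1
  A=1, B=1, C=0, D=0, E=1, F=1
  A=1, B=1, C=1, D=0, E=0, F=1
  A=1, B=1, C=1, D=0, E=1, F=1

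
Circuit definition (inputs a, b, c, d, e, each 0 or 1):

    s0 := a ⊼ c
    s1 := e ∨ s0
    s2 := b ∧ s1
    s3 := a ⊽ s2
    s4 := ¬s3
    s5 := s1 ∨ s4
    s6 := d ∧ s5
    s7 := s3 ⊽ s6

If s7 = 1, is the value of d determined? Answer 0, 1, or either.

s7 = s3 ⊽ s6 must be 1, so both s3 = 0 and s6 = 0.
s3 = a ⊽ s2 must be 0, so at least one of a, s2 is 1.
Every assignment with s7 = 1 has d = 0; there are 12 such assignment(s).

0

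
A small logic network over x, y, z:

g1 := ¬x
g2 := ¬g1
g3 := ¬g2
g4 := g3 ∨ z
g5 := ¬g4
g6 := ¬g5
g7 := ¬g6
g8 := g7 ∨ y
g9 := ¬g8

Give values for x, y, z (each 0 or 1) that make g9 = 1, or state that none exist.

g9 = ¬g8 must be 1, so g8 = 0.
g8 = g7 ∨ y must be 0, so both g7 = 0 and y = 0.
g7 = ¬g6 must be 0, so g6 = 1.
Check with x=0 y=0 z=1:
g1 = ¬x = ¬0 = 1
g2 = ¬g1 = ¬1 = 0
g3 = ¬g2 = ¬0 = 1
g4 = g3 ∨ z = 1 ∨ 1 = 1
g5 = ¬g4 = ¬1 = 0
g6 = ¬g5 = ¬0 = 1
g7 = ¬g6 = ¬1 = 0
g8 = g7 ∨ y = 0 ∨ 0 = 0
g9 = ¬g8 = ¬0 = 1
So g9 = 1 as required.

x=0 y=0 z=1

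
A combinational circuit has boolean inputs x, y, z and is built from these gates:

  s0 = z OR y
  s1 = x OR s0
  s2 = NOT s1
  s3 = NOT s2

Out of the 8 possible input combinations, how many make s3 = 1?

7

s3 = NOT s2 must be 1, so s2 = 0.
s2 = NOT s1 must be 0, so s1 = 1.
Enumerating the 8 input combinations, 7 give s3 = 1 and 1 give s3 = 0.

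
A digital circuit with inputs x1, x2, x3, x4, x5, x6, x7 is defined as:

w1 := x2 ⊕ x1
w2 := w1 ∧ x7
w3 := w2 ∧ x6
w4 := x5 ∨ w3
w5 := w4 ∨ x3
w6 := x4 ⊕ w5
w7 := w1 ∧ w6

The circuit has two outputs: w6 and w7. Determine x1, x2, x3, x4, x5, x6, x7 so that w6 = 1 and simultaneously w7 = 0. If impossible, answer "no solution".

x1=1 x2=1 x3=1 x4=0 x5=0 x6=1 x7=1

Check with x1=1 x2=1 x3=1 x4=0 x5=0 x6=1 x7=1:
w1 = x2 ⊕ x1 = 1 ⊕ 1 = 0
w2 = w1 ∧ x7 = 0 ∧ 1 = 0
w3 = w2 ∧ x6 = 0 ∧ 1 = 0
w4 = x5 ∨ w3 = 0 ∨ 0 = 0
w5 = w4 ∨ x3 = 0 ∨ 1 = 1
w6 = x4 ⊕ w5 = 0 ⊕ 1 = 1
w7 = w1 ∧ w6 = 0 ∧ 1 = 0
So w6 = 1 and w7 = 0.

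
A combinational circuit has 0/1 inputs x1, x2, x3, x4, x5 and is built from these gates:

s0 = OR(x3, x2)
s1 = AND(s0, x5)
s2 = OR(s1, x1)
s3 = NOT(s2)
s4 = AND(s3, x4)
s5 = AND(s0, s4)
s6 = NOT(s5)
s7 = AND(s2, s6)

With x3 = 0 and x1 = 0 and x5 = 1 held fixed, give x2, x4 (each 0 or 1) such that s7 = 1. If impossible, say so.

Check with x3 = 0 and x1 = 0 and x5 = 1 and x2=1, x4=0:
s0 = OR(x3, x2) = OR(0, 1) = 1
s1 = AND(s0, x5) = AND(1, 1) = 1
s2 = OR(s1, x1) = OR(1, 0) = 1
s3 = NOT(s2) = NOT 1 = 0
s4 = AND(s3, x4) = AND(0, 0) = 0
s5 = AND(s0, s4) = AND(1, 0) = 0
s6 = NOT(s5) = NOT 0 = 1
s7 = AND(s2, s6) = AND(1, 1) = 1
So s7 = 1.

x2=1, x4=0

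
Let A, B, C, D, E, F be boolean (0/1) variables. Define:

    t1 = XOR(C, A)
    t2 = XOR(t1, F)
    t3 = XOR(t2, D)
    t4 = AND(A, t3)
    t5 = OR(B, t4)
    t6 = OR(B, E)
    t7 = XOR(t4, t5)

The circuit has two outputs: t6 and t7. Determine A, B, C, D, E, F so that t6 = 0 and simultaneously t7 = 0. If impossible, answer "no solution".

A=1, B=0, C=1, D=1, E=0, F=1

Check with A=1, B=0, C=1, D=1, E=0, F=1:
t1 = XOR(C, A) = XOR(1, 1) = 0
t2 = XOR(t1, F) = XOR(0, 1) = 1
t3 = XOR(t2, D) = XOR(1, 1) = 0
t4 = AND(A, t3) = AND(1, 0) = 0
t5 = OR(B, t4) = OR(0, 0) = 0
t6 = OR(B, E) = OR(0, 0) = 0
t7 = XOR(t4, t5) = XOR(0, 0) = 0
So t6 = 0 and t7 = 0.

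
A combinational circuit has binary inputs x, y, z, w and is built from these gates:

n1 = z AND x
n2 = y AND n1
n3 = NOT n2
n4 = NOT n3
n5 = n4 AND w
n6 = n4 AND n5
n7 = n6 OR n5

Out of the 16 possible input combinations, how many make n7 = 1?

n7 = n6 OR n5 must be 1, so at least one of n6, n5 is 1.
Enumerating the 16 input combinations, 1 give n7 = 1 and 15 give n7 = 0.

1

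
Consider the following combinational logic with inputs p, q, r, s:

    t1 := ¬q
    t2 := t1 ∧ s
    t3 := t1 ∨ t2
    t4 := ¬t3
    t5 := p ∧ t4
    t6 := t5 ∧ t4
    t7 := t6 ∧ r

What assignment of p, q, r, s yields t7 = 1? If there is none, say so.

p=1 q=1 r=1 s=0

t7 = t6 ∧ r must be 1, so both t6 = 1 and r = 1.
t6 = t5 ∧ t4 must be 1, so both t5 = 1 and t4 = 1.
Check with p=1 q=1 r=1 s=0:
t1 = ¬q = ¬1 = 0
t2 = t1 ∧ s = 0 ∧ 0 = 0
t3 = t1 ∨ t2 = 0 ∨ 0 = 0
t4 = ¬t3 = ¬0 = 1
t5 = p ∧ t4 = 1 ∧ 1 = 1
t6 = t5 ∧ t4 = 1 ∧ 1 = 1
t7 = t6 ∧ r = 1 ∧ 1 = 1
So t7 = 1 as required.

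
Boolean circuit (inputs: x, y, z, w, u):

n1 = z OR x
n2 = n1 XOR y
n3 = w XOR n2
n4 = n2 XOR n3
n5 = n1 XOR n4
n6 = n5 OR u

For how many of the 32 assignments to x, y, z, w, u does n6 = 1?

24

n6 = n5 OR u must be 1, so at least one of n5, u is 1.
Enumerating the 32 input combinations, 24 give n6 = 1 and 8 give n6 = 0.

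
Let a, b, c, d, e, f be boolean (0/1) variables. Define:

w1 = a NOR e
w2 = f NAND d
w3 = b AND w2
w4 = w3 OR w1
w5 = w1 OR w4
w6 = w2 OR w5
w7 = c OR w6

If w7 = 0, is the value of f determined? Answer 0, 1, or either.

1

w7 = c OR w6 must be 0, so both c = 0 and w6 = 0.
Every assignment with w7 = 0 has f = 1; there are 6 such assignment(s).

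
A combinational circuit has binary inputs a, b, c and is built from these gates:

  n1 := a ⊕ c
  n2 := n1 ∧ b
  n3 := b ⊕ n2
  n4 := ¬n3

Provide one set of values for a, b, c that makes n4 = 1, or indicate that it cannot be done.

a=1, b=0, c=0

n4 = ¬n3 must be 1, so n3 = 0.
Check with a=1, b=0, c=0:
n1 = a ⊕ c = 1 ⊕ 0 = 1
n2 = n1 ∧ b = 1 ∧ 0 = 0
n3 = b ⊕ n2 = 0 ⊕ 0 = 0
n4 = ¬n3 = ¬0 = 1
So n4 = 1 as required.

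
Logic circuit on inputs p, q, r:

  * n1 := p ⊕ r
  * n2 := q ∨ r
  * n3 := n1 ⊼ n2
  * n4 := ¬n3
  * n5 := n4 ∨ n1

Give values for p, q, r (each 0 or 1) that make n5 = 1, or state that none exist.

Check with p=1 q=1 r=0:
n1 = p ⊕ r = 1 ⊕ 0 = 1
n2 = q ∨ r = 1 ∨ 0 = 1
n3 = n1 ⊼ n2 = 1 ⊼ 1 = 0
n4 = ¬n3 = ¬0 = 1
n5 = n4 ∨ n1 = 1 ∨ 1 = 1
So n5 = 1 as required.

p=1 q=1 r=0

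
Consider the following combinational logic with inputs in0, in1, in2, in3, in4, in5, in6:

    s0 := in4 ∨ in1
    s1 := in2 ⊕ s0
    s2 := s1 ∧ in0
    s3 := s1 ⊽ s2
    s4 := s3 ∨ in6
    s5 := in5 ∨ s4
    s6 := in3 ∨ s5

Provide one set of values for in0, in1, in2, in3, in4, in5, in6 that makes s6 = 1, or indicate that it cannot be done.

in0=0 in1=1 in2=1 in3=1 in4=0 in5=0 in6=0

s6 = in3 ∨ s5 must be 1, so at least one of in3, s5 is 1.
Check with in0=0 in1=1 in2=1 in3=1 in4=0 in5=0 in6=0:
s0 = in4 ∨ in1 = 0 ∨ 1 = 1
s1 = in2 ⊕ s0 = 1 ⊕ 1 = 0
s2 = s1 ∧ in0 = 0 ∧ 0 = 0
s3 = s1 ⊽ s2 = 0 ⊽ 0 = 1
s4 = s3 ∨ in6 = 1 ∨ 0 = 1
s5 = in5 ∨ s4 = 0 ∨ 1 = 1
s6 = in3 ∨ s5 = 1 ∨ 1 = 1
So s6 = 1 as required.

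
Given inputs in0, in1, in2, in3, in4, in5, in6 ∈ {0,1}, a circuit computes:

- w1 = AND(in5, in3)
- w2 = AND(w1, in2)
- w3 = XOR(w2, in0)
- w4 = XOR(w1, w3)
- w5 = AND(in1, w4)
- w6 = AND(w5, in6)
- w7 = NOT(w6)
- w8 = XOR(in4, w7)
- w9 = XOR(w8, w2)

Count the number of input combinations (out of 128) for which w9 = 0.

64

w9 = XOR(w8, w2) must be 0, so w8 and w2 are equal.
Enumerating the 128 input combinations, 64 give w9 = 0 and 64 give w9 = 1.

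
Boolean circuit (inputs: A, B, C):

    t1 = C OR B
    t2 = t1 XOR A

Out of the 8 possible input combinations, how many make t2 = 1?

t2 = t1 XOR A must be 1, so t1 and A differ.
Enumerating the 8 input combinations, 4 give t2 = 1 and 4 give t2 = 0.

4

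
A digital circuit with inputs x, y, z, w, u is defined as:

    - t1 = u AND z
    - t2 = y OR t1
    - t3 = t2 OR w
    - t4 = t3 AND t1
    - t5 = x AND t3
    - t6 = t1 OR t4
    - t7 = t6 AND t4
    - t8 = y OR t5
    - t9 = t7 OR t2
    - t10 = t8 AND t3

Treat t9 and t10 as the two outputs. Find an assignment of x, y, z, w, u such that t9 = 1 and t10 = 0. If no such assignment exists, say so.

x=0 y=0 z=1 w=1 u=1

Check with x=0 y=0 z=1 w=1 u=1:
t1 = u AND z = 1 AND 1 = 1
t2 = y OR t1 = 0 OR 1 = 1
t3 = t2 OR w = 1 OR 1 = 1
t4 = t3 AND t1 = 1 AND 1 = 1
t5 = x AND t3 = 0 AND 1 = 0
t6 = t1 OR t4 = 1 OR 1 = 1
t7 = t6 AND t4 = 1 AND 1 = 1
t8 = y OR t5 = 0 OR 0 = 0
t9 = t7 OR t2 = 1 OR 1 = 1
t10 = t8 AND t3 = 0 AND 1 = 0
So t9 = 1 and t10 = 0.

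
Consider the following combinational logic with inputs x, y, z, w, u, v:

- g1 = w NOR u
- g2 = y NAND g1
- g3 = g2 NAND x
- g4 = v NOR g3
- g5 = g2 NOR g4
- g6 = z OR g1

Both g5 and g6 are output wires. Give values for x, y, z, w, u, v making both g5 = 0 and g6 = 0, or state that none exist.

x=0 y=1 z=0 w=1 u=0 v=0

Check with x=0 y=1 z=0 w=1 u=0 v=0:
g1 = w NOR u = 1 NOR 0 = 0
g2 = y NAND g1 = 1 NAND 0 = 1
g3 = g2 NAND x = 1 NAND 0 = 1
g4 = v NOR g3 = 0 NOR 1 = 0
g5 = g2 NOR g4 = 1 NOR 0 = 0
g6 = z OR g1 = 0 OR 0 = 0
So g5 = 0 and g6 = 0.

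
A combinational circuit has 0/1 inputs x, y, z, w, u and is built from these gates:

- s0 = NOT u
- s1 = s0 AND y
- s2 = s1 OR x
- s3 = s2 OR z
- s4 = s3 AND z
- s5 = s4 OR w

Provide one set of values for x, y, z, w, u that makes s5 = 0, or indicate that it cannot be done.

Check with x=0, y=1, z=0, w=0, u=1:
s0 = NOT u = NOT 1 = 0
s1 = s0 AND y = 0 AND 1 = 0
s2 = s1 OR x = 0 OR 0 = 0
s3 = s2 OR z = 0 OR 0 = 0
s4 = s3 AND z = 0 AND 0 = 0
s5 = s4 OR w = 0 OR 0 = 0
So s5 = 0 as required.

x=0, y=1, z=0, w=0, u=1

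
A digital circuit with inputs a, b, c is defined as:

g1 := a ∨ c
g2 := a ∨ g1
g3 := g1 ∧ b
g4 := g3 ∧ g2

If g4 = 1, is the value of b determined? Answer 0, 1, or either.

g4 = g3 ∧ g2 must be 1, so both g3 = 1 and g2 = 1.
g3 = g1 ∧ b must be 1, so both g1 = 1 and b = 1.
Every assignment with g4 = 1 has b = 1; there are 3 such assignment(s).
  a=0, b=1, c=1
  a=1, b=1, c=0
  a=1, b=1, c=1

1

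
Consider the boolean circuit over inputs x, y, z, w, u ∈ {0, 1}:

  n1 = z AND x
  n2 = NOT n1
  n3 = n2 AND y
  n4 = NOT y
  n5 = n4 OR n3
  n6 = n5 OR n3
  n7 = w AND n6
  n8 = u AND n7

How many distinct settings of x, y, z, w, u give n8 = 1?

7

n8 = u AND n7 must be 1, so both u = 1 and n7 = 1.
Enumerating the 32 input combinations, 7 give n8 = 1 and 25 give n8 = 0.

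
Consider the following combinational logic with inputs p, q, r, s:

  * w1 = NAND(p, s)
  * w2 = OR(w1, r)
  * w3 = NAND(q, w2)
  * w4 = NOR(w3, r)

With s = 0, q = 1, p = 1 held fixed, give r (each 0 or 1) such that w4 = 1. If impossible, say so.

r=0

w4 = NOR(w3, r) must be 1, so both w3 = 0 and r = 0.
w3 = NAND(q, w2) must be 0, so both q = 1 and w2 = 1.
Check with s = 0, q = 1, p = 1 and r=0:
w1 = NAND(p, s) = NAND(1, 0) = 1
w2 = OR(w1, r) = OR(1, 0) = 1
w3 = NAND(q, w2) = NAND(1, 1) = 0
w4 = NOR(w3, r) = NOR(0, 0) = 1
So w4 = 1.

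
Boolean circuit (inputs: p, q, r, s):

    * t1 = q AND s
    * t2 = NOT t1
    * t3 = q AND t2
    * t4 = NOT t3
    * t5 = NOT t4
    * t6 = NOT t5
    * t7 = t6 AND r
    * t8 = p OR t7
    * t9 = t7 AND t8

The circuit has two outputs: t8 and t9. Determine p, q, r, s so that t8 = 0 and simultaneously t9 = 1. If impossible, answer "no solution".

no solution exists

Across all 16 input combinations, none give both t8 = 0 and t9 = 1.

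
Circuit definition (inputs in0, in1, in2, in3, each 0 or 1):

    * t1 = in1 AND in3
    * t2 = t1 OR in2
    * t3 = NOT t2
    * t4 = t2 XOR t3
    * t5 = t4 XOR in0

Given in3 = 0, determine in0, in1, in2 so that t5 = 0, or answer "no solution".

in0=1, in1=0, in2=1

t5 = t4 XOR in0 must be 0, so t4 and in0 are equal.
Check with in3 = 0 and in0=1, in1=0, in2=1:
t1 = in1 AND in3 = 0 AND 0 = 0
t2 = t1 OR in2 = 0 OR 1 = 1
t3 = NOT t2 = NOT 1 = 0
t4 = t2 XOR t3 = 1 XOR 0 = 1
t5 = t4 XOR in0 = 1 XOR 1 = 0
So t5 = 0.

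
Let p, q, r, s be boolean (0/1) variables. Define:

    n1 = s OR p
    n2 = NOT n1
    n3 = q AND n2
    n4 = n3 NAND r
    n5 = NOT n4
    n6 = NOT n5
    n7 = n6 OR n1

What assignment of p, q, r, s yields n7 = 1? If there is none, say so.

Check with p=1, q=0, r=0, s=0:
n1 = s OR p = 0 OR 1 = 1
n2 = NOT n1 = NOT 1 = 0
n3 = q AND n2 = 0 AND 0 = 0
n4 = n3 NAND r = 0 NAND 0 = 1
n5 = NOT n4 = NOT 1 = 0
n6 = NOT n5 = NOT 0 = 1
n7 = n6 OR n1 = 1 OR 1 = 1
So n7 = 1 as required.

p=1, q=0, r=0, s=0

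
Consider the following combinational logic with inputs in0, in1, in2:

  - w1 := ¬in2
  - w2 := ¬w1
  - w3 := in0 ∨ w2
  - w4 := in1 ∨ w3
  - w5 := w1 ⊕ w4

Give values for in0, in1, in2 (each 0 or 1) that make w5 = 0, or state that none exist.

in0=0, in1=1, in2=0

w5 = w1 ⊕ w4 must be 0, so w1 and w4 are equal.
Check with in0=0, in1=1, in2=0:
w1 = ¬in2 = ¬0 = 1
w2 = ¬w1 = ¬1 = 0
w3 = in0 ∨ w2 = 0 ∨ 0 = 0
w4 = in1 ∨ w3 = 1 ∨ 0 = 1
w5 = w1 ⊕ w4 = 1 ⊕ 1 = 0
So w5 = 0 as required.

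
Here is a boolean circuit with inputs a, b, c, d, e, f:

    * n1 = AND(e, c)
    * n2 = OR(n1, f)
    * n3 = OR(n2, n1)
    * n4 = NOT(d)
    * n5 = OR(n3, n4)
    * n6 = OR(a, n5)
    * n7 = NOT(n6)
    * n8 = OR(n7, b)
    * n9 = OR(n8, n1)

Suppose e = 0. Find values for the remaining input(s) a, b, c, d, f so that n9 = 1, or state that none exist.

a=0, b=0, c=0, d=1, f=0

Check with e = 0 and a=0, b=0, c=0, d=1, f=0:
n1 = AND(e, c) = AND(0, 0) = 0
n2 = OR(n1, f) = OR(0, 0) = 0
n3 = OR(n2, n1) = OR(0, 0) = 0
n4 = NOT(d) = NOT 1 = 0
n5 = OR(n3, n4) = OR(0, 0) = 0
n6 = OR(a, n5) = OR(0, 0) = 0
n7 = NOT(n6) = NOT 0 = 1
n8 = OR(n7, b) = OR(1, 0) = 1
n9 = OR(n8, n1) = OR(1, 0) = 1
So n9 = 1.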